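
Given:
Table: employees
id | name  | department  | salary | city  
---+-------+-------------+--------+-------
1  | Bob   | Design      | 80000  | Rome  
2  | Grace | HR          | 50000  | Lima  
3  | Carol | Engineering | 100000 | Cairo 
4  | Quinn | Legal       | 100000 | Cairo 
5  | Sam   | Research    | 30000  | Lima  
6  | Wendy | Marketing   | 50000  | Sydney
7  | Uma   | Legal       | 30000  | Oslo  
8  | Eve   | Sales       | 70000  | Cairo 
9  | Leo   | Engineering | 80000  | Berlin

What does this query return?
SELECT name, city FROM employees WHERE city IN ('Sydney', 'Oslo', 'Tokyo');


Filtering: city IN ('Sydney', 'Oslo', 'Tokyo')
Matching: 2 rows

2 rows:
Wendy, Sydney
Uma, Oslo


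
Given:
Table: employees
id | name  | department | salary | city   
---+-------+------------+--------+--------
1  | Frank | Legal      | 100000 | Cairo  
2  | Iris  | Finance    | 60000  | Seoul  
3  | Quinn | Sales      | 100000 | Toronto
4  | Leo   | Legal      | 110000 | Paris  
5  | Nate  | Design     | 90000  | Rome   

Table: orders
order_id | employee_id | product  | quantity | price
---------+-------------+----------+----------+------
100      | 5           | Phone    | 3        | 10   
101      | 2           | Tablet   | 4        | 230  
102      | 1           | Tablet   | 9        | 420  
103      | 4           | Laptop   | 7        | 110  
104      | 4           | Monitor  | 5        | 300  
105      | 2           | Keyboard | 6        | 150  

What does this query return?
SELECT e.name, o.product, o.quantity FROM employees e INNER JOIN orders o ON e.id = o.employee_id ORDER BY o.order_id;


Joining employees.id = orders.employee_id:
  employee Nate (id=5) -> order Phone
  employee Iris (id=2) -> order Tablet
  employee Frank (id=1) -> order Tablet
  employee Leo (id=4) -> order Laptop
  employee Leo (id=4) -> order Monitor
  employee Iris (id=2) -> order Keyboard


6 rows:
Nate, Phone, 3
Iris, Tablet, 4
Frank, Tablet, 9
Leo, Laptop, 7
Leo, Monitor, 5
Iris, Keyboard, 6


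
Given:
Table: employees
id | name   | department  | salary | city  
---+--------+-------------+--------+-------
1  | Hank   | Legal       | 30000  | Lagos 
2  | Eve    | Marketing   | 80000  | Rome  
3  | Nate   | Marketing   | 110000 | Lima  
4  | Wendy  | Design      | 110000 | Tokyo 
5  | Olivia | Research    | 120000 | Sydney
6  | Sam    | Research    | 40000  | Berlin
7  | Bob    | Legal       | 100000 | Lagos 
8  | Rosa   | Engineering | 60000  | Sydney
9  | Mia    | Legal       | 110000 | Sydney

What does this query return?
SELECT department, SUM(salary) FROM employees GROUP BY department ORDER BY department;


Summing salary within each department:
  Design: 110000 = 110000
  Engineering: 60000 = 60000
  Legal: 30000 + 100000 + 110000 = 240000
  Marketing: 80000 + 110000 = 190000
  Research: 120000 + 40000 = 160000


5 groups:
Design, 110000
Engineering, 60000
Legal, 240000
Marketing, 190000
Research, 160000


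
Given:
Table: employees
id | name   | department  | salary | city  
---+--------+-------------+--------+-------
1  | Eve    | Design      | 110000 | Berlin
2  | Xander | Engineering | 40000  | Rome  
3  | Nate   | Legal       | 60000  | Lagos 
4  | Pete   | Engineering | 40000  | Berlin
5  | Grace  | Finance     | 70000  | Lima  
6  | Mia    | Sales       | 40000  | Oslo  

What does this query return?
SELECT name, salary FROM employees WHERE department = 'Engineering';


Filtering: department = 'Engineering'
Matching rows: 2

2 rows:
Xander, 40000
Pete, 40000


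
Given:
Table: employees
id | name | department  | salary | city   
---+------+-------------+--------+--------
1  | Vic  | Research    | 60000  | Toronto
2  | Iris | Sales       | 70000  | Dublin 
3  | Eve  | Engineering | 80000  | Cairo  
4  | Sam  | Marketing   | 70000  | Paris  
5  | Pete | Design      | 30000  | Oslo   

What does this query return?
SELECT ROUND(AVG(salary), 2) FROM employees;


SUM(salary) = 310000
COUNT = 5
ROUND(AVG, 2) = ROUND(310000 / 5, 2) = 62000.0

62000.0


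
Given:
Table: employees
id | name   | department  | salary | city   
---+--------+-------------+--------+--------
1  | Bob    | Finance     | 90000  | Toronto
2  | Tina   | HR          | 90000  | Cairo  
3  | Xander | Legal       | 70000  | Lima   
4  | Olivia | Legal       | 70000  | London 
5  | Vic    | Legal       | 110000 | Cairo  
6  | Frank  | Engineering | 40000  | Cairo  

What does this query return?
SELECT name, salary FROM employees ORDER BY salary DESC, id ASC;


Sorting by salary DESC, then id ASC for ties

6 rows:
Vic, 110000
Bob, 90000
Tina, 90000
Xander, 70000
Olivia, 70000
Frank, 40000


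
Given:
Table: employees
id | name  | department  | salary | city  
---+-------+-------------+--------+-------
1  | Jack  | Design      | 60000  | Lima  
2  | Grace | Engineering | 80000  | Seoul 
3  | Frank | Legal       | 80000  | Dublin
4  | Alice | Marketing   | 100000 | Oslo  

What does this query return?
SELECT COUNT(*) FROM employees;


COUNT(*) counts all rows

4


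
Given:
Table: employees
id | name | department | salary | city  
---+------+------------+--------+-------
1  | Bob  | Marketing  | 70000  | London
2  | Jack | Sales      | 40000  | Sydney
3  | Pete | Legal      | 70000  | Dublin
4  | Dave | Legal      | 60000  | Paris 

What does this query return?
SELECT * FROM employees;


SELECT * returns all 4 rows with all columns

4 rows:
1, Bob, Marketing, 70000, London
2, Jack, Sales, 40000, Sydney
3, Pete, Legal, 70000, Dublin
4, Dave, Legal, 60000, Paris


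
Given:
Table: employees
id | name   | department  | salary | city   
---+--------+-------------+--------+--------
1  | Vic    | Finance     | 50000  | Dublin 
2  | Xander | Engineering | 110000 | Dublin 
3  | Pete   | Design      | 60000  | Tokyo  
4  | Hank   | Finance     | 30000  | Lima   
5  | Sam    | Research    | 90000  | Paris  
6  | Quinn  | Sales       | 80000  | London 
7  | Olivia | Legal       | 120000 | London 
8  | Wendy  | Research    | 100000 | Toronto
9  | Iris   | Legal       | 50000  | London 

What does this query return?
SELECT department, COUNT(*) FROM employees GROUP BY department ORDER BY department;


Assigning each row to its department group:
  Vic -> Finance
  Xander -> Engineering
  Pete -> Design
  Hank -> Finance
  Sam -> Research
  Quinn -> Sales
  Olivia -> Legal
  Wendy -> Research
  Iris -> Legal


6 groups:
Design, 1
Engineering, 1
Finance, 2
Legal, 2
Research, 2
Sales, 1


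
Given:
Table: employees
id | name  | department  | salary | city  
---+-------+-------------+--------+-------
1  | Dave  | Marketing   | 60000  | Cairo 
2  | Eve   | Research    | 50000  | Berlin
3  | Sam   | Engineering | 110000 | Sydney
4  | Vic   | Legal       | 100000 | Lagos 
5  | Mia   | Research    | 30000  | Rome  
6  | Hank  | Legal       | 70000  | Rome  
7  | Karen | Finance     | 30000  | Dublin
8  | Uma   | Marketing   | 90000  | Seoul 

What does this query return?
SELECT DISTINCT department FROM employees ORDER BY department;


All 'department' values (row order): Marketing, Research, Engineering, Legal, Research, Legal, Finance, Marketing
Removing duplicates leaves 5 unique value(s).

5 values:
Engineering
Finance
Legal
Marketing
Research


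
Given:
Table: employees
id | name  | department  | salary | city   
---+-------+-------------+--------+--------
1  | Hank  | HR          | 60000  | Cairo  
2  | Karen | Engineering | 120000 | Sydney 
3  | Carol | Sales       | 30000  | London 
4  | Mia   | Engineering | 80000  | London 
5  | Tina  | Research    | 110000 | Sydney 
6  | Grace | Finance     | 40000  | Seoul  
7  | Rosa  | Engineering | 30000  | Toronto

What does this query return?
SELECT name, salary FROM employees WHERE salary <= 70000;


Filtering: salary <= 70000
Matching: 4 rows

4 rows:
Hank, 60000
Carol, 30000
Grace, 40000
Rosa, 30000


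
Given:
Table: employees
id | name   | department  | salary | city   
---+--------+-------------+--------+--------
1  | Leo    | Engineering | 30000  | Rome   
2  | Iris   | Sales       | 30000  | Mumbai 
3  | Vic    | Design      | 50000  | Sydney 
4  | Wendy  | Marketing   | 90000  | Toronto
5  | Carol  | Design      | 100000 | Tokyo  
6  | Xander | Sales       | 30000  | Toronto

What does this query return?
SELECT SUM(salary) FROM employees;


SUM(salary) = 30000 + 30000 + 50000 + 90000 + 100000 + 30000 = 330000

330000


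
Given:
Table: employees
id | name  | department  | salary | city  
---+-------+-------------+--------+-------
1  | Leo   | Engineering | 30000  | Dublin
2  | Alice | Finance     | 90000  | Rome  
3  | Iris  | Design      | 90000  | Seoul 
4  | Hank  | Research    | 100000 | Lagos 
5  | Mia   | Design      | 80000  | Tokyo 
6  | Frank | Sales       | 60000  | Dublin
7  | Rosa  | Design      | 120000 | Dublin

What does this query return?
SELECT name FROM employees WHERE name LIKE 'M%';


LIKE 'M%' matches names starting with 'M'
Matching: 1

1 rows:
Mia


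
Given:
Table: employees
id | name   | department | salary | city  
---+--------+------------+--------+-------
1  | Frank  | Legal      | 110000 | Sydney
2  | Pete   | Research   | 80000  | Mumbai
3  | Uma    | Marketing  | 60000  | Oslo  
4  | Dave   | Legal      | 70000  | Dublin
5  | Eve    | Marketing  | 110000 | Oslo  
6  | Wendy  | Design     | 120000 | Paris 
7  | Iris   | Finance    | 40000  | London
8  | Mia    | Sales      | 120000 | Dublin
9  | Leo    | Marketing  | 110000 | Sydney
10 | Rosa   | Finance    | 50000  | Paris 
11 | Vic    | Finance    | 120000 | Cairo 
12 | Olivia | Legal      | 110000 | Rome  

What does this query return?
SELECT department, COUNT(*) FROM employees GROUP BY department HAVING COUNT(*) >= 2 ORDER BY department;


Groups with count >= 2:
  Finance: 3 -> PASS
  Legal: 3 -> PASS
  Marketing: 3 -> PASS
  Design: 1 -> filtered out
  Research: 1 -> filtered out
  Sales: 1 -> filtered out


3 groups:
Finance, 3
Legal, 3
Marketing, 3


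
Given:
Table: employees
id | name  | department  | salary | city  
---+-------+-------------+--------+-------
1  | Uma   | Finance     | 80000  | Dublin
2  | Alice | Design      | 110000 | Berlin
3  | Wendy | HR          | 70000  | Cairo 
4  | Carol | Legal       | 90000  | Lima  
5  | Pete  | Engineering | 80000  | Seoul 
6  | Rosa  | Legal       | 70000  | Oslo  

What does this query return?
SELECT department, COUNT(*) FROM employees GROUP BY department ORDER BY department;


Assigning each row to its department group:
  Uma -> Finance
  Alice -> Design
  Wendy -> HR
  Carol -> Legal
  Pete -> Engineering
  Rosa -> Legal


5 groups:
Design, 1
Engineering, 1
Finance, 1
HR, 1
Legal, 2


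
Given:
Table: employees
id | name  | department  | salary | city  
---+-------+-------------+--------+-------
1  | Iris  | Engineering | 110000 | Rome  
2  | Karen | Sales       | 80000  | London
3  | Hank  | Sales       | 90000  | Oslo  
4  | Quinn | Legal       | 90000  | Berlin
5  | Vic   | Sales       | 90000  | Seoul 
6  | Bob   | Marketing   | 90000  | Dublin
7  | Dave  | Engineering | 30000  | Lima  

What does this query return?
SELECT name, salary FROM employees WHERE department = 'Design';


Filtering: department = 'Design'
Matching rows: 0

Empty result set (0 rows)


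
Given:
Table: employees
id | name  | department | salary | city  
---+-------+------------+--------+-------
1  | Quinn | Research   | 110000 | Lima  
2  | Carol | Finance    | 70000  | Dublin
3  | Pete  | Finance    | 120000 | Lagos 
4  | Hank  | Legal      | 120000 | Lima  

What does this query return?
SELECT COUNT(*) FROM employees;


COUNT(*) counts all rows

4


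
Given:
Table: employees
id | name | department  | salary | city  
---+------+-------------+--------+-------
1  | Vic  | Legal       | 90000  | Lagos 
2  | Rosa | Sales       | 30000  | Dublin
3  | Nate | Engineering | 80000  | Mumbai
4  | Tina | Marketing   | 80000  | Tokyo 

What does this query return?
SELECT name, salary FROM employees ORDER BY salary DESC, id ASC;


Sorting by salary DESC, then id ASC for ties

4 rows:
Vic, 90000
Nate, 80000
Tina, 80000
Rosa, 30000


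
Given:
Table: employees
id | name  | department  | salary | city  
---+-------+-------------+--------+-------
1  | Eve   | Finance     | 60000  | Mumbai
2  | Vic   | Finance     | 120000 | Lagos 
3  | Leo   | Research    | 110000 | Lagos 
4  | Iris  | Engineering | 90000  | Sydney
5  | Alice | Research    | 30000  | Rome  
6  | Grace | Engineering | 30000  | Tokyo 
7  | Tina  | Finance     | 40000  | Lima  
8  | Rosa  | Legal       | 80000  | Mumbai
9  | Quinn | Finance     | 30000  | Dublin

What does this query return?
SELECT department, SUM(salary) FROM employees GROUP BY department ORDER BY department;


Summing salary within each department:
  Engineering: 90000 + 30000 = 120000
  Finance: 60000 + 120000 + 40000 + 30000 = 250000
  Legal: 80000 = 80000
  Research: 110000 + 30000 = 140000


4 groups:
Engineering, 120000
Finance, 250000
Legal, 80000
Research, 140000


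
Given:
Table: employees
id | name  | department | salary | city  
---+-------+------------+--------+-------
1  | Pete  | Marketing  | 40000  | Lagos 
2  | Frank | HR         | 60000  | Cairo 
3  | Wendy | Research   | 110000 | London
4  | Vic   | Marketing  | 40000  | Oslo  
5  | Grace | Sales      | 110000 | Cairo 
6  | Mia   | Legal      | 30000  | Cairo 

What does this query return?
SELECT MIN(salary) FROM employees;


Salaries: 40000, 60000, 110000, 40000, 110000, 30000
MIN = 30000

30000


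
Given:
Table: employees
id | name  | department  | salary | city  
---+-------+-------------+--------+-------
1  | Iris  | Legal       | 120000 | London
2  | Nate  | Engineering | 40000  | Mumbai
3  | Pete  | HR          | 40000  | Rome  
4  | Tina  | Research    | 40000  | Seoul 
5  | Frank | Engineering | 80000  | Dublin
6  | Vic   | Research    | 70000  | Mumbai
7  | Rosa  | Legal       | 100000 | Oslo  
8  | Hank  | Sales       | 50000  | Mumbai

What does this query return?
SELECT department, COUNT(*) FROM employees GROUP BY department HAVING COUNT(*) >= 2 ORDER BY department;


Groups with count >= 2:
  Engineering: 2 -> PASS
  Legal: 2 -> PASS
  Research: 2 -> PASS
  HR: 1 -> filtered out
  Sales: 1 -> filtered out


3 groups:
Engineering, 2
Legal, 2
Research, 2


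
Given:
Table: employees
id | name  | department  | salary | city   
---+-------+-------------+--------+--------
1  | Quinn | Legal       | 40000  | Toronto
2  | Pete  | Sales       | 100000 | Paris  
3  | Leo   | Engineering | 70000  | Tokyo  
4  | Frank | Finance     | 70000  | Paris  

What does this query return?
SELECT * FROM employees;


SELECT * returns all 4 rows with all columns

4 rows:
1, Quinn, Legal, 40000, Toronto
2, Pete, Sales, 100000, Paris
3, Leo, Engineering, 70000, Tokyo
4, Frank, Finance, 70000, Paris


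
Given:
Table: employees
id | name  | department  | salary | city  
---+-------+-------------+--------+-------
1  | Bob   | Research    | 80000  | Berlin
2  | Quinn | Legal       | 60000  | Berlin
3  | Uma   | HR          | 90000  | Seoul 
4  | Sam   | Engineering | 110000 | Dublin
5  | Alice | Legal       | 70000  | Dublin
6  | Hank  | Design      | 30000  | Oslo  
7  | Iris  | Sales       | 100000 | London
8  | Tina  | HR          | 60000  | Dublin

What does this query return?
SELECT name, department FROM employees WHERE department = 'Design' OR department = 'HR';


Filtering: department = 'Design' OR 'HR'
Matching: 3 rows

3 rows:
Uma, HR
Hank, Design
Tina, HR


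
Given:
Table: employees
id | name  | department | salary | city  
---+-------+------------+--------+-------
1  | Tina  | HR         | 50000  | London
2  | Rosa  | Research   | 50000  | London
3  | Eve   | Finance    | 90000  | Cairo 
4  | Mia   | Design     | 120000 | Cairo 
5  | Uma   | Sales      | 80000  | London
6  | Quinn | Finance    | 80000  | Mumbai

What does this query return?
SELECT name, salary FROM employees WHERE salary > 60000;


Filtering: salary > 60000
Matching: 4 rows

4 rows:
Eve, 90000
Mia, 120000
Uma, 80000
Quinn, 80000


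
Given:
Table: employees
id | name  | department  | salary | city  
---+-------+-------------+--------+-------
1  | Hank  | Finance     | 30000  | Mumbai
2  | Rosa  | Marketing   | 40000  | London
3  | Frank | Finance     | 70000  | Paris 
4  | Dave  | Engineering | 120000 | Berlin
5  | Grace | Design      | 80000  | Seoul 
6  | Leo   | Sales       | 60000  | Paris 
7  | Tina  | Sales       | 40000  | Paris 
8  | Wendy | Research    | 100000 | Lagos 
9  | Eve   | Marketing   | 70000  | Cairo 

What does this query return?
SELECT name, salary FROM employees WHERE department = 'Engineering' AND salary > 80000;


Filtering: department = 'Engineering' AND salary > 80000
Matching: 1 rows

1 rows:
Dave, 120000


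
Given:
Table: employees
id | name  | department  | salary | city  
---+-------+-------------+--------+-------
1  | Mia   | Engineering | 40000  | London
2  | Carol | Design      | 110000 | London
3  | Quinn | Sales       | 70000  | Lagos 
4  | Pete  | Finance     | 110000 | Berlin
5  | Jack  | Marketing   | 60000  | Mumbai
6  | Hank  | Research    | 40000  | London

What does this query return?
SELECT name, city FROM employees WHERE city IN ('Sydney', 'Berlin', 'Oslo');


Filtering: city IN ('Sydney', 'Berlin', 'Oslo')
Matching: 1 rows

1 rows:
Pete, Berlin


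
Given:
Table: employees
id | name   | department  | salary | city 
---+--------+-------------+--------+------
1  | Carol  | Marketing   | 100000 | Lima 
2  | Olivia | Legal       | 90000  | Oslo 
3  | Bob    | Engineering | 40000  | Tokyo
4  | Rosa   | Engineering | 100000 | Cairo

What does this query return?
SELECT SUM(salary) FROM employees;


SUM(salary) = 100000 + 90000 + 40000 + 100000 = 330000

330000


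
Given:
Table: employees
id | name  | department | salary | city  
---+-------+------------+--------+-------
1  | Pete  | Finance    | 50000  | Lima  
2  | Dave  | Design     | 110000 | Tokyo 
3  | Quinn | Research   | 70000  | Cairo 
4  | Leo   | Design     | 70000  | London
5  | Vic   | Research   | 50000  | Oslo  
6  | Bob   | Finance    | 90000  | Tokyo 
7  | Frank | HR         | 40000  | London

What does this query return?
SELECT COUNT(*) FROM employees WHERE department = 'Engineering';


Counting rows where department = 'Engineering'


0


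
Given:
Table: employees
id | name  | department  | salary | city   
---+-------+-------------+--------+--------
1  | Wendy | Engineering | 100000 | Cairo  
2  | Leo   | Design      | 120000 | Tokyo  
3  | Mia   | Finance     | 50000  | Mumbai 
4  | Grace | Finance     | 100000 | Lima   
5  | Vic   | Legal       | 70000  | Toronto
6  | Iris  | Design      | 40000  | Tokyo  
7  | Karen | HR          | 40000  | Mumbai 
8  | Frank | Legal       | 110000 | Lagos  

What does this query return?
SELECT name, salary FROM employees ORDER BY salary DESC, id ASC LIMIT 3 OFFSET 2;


Sort by salary DESC (id ASC tiebreak), then skip 2 and take 3
Rows 3 through 5

3 rows:
Wendy, 100000
Grace, 100000
Vic, 70000


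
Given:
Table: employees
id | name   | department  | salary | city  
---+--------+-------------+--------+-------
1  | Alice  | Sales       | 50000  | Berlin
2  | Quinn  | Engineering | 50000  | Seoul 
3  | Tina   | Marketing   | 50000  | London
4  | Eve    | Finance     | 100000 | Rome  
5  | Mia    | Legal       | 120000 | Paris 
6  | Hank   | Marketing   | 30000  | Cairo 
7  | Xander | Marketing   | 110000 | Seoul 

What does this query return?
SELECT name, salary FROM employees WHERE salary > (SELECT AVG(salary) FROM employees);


Subquery: AVG(salary) = 72857.14
Filtering: salary > 72857.14
  Eve (100000) -> MATCH
  Mia (120000) -> MATCH
  Xander (110000) -> MATCH


3 rows:
Eve, 100000
Mia, 120000
Xander, 110000


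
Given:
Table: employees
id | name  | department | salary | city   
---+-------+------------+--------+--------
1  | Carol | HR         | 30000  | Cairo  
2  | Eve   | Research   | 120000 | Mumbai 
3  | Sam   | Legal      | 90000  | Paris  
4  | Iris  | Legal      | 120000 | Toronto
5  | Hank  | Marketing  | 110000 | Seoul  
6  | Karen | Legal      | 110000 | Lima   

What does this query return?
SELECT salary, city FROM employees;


Projecting columns: salary, city

6 rows:
30000, Cairo
120000, Mumbai
90000, Paris
120000, Toronto
110000, Seoul
110000, Lima


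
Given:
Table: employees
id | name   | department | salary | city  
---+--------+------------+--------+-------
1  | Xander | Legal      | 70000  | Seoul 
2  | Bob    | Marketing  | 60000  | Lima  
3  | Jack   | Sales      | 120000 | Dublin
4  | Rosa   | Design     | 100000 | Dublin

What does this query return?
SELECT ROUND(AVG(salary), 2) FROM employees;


SUM(salary) = 350000
COUNT = 4
ROUND(AVG, 2) = ROUND(350000 / 4, 2) = 87500.0

87500.0


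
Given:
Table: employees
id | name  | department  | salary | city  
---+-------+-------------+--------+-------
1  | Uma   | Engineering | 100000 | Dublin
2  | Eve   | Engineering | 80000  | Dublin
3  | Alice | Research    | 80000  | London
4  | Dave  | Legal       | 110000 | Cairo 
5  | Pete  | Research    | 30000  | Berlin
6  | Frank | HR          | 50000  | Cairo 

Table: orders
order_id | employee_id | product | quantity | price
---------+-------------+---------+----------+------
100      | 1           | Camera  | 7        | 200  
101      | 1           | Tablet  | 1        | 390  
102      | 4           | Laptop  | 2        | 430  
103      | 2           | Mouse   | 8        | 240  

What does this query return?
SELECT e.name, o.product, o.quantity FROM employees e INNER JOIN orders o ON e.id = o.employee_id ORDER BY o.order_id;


Joining employees.id = orders.employee_id:
  employee Uma (id=1) -> order Camera
  employee Uma (id=1) -> order Tablet
  employee Dave (id=4) -> order Laptop
  employee Eve (id=2) -> order Mouse


4 rows:
Uma, Camera, 7
Uma, Tablet, 1
Dave, Laptop, 2
Eve, Mouse, 8


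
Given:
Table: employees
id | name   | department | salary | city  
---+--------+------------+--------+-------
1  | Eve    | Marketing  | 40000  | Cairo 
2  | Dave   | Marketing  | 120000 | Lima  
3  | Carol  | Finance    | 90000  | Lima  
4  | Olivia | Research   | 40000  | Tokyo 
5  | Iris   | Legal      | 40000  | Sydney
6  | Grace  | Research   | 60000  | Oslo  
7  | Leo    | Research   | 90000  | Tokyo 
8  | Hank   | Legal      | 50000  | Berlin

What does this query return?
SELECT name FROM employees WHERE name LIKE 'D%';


LIKE 'D%' matches names starting with 'D'
Matching: 1

1 rows:
Dave


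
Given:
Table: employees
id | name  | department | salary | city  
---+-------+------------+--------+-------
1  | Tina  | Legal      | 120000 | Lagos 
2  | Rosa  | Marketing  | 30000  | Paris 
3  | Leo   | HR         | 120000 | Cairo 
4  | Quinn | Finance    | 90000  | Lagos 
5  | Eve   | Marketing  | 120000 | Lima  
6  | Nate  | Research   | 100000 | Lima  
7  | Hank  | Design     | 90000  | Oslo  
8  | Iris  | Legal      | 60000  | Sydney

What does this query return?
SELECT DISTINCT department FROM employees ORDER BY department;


All 'department' values (row order): Legal, Marketing, HR, Finance, Marketing, Research, Design, Legal
Removing duplicates leaves 6 unique value(s).

6 values:
Design
Finance
HR
Legal
Marketing
Research


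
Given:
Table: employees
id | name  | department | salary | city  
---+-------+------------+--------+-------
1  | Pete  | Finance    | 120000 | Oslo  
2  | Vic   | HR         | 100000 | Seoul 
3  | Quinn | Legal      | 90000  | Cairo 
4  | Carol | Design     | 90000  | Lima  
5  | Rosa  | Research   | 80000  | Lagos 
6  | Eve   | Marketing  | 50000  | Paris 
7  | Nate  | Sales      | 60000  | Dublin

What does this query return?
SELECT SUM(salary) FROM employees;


SUM(salary) = 120000 + 100000 + 90000 + 90000 + 80000 + 50000 + 60000 = 590000

590000


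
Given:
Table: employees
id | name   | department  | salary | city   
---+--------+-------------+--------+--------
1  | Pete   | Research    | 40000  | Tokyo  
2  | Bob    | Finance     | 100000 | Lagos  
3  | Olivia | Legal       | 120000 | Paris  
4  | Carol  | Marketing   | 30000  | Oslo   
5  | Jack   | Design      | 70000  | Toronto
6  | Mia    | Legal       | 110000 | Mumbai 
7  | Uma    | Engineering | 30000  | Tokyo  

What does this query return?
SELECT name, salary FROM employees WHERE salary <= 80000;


Filtering: salary <= 80000
Matching: 4 rows

4 rows:
Pete, 40000
Carol, 30000
Jack, 70000
Uma, 30000


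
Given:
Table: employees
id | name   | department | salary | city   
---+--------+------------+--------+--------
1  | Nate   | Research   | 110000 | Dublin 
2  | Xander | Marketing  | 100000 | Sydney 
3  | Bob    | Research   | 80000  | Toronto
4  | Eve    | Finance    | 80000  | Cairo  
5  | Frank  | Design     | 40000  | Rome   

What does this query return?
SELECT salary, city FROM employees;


Projecting columns: salary, city

5 rows:
110000, Dublin
100000, Sydney
80000, Toronto
80000, Cairo
40000, Rome


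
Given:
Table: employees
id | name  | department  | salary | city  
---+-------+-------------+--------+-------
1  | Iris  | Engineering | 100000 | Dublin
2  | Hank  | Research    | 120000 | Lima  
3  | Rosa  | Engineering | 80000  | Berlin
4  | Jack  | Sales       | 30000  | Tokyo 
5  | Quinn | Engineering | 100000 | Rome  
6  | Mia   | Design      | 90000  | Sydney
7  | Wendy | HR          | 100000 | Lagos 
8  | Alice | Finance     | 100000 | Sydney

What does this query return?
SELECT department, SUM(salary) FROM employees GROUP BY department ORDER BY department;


Summing salary within each department:
  Design: 90000 = 90000
  Engineering: 100000 + 80000 + 100000 = 280000
  Finance: 100000 = 100000
  HR: 100000 = 100000
  Research: 120000 = 120000
  Sales: 30000 = 30000


6 groups:
Design, 90000
Engineering, 280000
Finance, 100000
HR, 100000
Research, 120000
Sales, 30000


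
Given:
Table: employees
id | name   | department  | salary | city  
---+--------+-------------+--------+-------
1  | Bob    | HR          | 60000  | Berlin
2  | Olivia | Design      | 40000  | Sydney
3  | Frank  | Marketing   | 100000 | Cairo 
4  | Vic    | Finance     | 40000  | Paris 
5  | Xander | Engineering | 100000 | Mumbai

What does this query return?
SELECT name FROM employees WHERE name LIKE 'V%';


LIKE 'V%' matches names starting with 'V'
Matching: 1

1 rows:
Vic


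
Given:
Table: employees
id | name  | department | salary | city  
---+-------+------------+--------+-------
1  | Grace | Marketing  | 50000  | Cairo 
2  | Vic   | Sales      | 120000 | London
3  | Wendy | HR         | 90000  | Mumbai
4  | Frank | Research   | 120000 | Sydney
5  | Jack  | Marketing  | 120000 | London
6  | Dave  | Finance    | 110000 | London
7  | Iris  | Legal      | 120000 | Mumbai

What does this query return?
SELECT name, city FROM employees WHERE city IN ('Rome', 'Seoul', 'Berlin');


Filtering: city IN ('Rome', 'Seoul', 'Berlin')
Matching: 0 rows

Empty result set (0 rows)


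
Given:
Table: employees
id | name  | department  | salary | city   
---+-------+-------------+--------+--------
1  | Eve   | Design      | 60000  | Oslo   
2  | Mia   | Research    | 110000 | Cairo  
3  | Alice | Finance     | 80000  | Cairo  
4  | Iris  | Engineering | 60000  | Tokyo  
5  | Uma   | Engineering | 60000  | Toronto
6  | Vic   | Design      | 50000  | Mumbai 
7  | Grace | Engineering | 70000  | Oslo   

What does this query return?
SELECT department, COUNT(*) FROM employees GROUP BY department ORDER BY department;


Assigning each row to its department group:
  Eve -> Design
  Mia -> Research
  Alice -> Finance
  Iris -> Engineering
  Uma -> Engineering
  Vic -> Design
  Grace -> Engineering


4 groups:
Design, 2
Engineering, 3
Finance, 1
Research, 1


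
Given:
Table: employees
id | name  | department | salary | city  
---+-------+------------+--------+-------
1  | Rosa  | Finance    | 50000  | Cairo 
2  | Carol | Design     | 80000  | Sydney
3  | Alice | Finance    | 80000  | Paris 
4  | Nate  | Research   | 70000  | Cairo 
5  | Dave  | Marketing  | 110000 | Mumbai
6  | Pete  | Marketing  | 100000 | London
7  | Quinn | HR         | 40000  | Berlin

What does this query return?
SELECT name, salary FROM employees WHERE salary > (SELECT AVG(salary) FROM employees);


Subquery: AVG(salary) = 75714.29
Filtering: salary > 75714.29
  Carol (80000) -> MATCH
  Alice (80000) -> MATCH
  Dave (110000) -> MATCH
  Pete (100000) -> MATCH


4 rows:
Carol, 80000
Alice, 80000
Dave, 110000
Pete, 100000


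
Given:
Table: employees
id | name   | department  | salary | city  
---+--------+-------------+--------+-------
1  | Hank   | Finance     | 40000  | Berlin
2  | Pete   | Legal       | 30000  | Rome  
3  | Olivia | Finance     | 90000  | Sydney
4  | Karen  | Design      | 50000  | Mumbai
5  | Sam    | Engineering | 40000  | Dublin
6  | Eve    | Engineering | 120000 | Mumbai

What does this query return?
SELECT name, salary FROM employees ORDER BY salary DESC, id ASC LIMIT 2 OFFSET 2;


Sort by salary DESC (id ASC tiebreak), then skip 2 and take 2
Rows 3 through 4

2 rows:
Karen, 50000
Hank, 40000


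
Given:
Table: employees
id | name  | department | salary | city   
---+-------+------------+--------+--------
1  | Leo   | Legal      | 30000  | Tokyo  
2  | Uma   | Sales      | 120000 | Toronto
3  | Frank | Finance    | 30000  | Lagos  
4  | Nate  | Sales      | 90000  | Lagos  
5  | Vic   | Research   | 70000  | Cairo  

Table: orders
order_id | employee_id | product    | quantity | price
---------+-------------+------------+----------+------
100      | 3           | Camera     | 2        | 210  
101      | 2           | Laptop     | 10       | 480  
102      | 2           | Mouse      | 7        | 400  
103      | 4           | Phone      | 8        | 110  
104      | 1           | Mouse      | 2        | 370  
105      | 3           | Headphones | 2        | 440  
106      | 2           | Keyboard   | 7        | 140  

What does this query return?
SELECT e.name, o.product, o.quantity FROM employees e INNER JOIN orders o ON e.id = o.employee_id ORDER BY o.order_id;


Joining employees.id = orders.employee_id:
  employee Frank (id=3) -> order Camera
  employee Uma (id=2) -> order Laptop
  employee Uma (id=2) -> order Mouse
  employee Nate (id=4) -> order Phone
  employee Leo (id=1) -> order Mouse
  employee Frank (id=3) -> order Headphones
  employee Uma (id=2) -> order Keyboard


7 rows:
Frank, Camera, 2
Uma, Laptop, 10
Uma, Mouse, 7
Nate, Phone, 8
Leo, Mouse, 2
Frank, Headphones, 2
Uma, Keyboard, 7


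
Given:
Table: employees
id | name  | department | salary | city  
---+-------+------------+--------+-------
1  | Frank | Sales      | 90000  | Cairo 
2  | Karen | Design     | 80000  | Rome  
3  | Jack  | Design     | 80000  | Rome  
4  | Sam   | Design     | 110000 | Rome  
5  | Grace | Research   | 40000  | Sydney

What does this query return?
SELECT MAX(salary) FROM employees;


Salaries: 90000, 80000, 80000, 110000, 40000
MAX = 110000

110000


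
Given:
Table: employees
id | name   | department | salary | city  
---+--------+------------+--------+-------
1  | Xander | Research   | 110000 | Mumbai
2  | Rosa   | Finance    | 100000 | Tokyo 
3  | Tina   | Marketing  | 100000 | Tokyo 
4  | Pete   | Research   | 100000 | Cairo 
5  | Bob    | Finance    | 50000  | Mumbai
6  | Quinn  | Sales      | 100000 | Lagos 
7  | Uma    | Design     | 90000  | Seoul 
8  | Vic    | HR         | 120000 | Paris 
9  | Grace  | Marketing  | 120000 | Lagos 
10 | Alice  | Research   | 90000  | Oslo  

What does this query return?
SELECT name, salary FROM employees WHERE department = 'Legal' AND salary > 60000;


Filtering: department = 'Legal' AND salary > 60000
Matching: 0 rows

Empty result set (0 rows)


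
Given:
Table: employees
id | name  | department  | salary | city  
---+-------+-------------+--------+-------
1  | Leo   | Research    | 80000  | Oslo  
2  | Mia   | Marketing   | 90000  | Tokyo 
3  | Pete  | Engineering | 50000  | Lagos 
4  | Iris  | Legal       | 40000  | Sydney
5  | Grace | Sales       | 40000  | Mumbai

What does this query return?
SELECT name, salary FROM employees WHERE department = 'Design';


Filtering: department = 'Design'
Matching rows: 0

Empty result set (0 rows)


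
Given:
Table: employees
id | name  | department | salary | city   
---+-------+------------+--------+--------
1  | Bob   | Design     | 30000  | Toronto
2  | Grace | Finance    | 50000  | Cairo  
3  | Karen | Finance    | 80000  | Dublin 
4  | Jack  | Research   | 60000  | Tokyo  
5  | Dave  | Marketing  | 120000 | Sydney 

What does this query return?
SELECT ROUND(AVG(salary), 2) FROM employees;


SUM(salary) = 340000
COUNT = 5
ROUND(AVG, 2) = ROUND(340000 / 5, 2) = 68000.0

68000.0


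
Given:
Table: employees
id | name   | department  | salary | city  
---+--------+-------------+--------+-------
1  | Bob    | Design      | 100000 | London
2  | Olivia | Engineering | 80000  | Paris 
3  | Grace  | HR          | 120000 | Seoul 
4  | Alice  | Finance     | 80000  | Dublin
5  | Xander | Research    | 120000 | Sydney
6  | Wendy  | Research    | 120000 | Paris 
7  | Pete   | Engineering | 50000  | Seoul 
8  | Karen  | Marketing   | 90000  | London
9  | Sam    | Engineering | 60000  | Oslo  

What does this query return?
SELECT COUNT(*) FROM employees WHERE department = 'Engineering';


Counting rows where department = 'Engineering'
  Olivia -> MATCH
  Pete -> MATCH
  Sam -> MATCH


3


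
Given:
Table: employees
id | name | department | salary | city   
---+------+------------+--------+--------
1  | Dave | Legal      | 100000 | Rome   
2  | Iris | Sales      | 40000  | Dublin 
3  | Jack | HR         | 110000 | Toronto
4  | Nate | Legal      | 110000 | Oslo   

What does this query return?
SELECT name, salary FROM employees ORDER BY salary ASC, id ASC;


Sorting by salary ASC, then id ASC for ties

4 rows:
Iris, 40000
Dave, 100000
Jack, 110000
Nate, 110000


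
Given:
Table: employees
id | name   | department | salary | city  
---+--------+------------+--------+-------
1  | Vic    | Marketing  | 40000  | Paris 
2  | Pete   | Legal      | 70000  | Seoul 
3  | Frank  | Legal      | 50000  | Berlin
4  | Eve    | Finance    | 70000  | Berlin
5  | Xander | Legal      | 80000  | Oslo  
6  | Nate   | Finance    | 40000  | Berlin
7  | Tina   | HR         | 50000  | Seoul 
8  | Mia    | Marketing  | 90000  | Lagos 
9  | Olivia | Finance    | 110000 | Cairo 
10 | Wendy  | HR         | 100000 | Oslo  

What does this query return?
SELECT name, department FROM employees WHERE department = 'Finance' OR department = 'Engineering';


Filtering: department = 'Finance' OR 'Engineering'
Matching: 3 rows

3 rows:
Eve, Finance
Nate, Finance
Olivia, Finance


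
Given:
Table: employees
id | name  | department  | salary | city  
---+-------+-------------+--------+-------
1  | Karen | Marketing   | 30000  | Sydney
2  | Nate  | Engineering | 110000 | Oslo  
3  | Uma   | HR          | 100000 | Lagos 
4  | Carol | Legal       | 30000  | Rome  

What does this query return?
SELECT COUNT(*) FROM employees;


COUNT(*) counts all rows

4


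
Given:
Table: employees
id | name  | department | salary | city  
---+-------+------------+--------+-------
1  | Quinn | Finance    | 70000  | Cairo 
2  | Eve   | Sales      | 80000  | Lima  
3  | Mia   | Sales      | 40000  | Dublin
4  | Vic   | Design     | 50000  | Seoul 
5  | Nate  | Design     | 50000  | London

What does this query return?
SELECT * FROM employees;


SELECT * returns all 5 rows with all columns

5 rows:
1, Quinn, Finance, 70000, Cairo
2, Eve, Sales, 80000, Lima
3, Mia, Sales, 40000, Dublin
4, Vic, Design, 50000, Seoul
5, Nate, Design, 50000, London


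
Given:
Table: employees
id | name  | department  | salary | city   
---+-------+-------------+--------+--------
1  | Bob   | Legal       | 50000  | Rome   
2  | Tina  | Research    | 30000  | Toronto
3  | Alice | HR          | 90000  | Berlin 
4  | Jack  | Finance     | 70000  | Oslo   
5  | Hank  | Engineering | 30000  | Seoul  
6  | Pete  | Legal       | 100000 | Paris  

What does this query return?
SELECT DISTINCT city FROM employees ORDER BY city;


All 'city' values (row order): Rome, Toronto, Berlin, Oslo, Seoul, Paris
Removing duplicates leaves 6 unique value(s).

6 values:
Berlin
Oslo
Paris
Rome
Seoul
Toronto


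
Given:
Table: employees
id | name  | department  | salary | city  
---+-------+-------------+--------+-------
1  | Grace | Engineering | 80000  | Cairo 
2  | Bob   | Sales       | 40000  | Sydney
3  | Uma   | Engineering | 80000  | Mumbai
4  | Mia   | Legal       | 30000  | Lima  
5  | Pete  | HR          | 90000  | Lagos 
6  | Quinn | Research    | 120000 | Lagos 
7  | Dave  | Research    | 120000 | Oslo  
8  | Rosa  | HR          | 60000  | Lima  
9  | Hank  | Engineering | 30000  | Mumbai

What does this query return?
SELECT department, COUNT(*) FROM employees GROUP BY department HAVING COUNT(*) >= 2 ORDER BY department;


Groups with count >= 2:
  Engineering: 3 -> PASS
  HR: 2 -> PASS
  Research: 2 -> PASS
  Legal: 1 -> filtered out
  Sales: 1 -> filtered out


3 groups:
Engineering, 3
HR, 2
Research, 2


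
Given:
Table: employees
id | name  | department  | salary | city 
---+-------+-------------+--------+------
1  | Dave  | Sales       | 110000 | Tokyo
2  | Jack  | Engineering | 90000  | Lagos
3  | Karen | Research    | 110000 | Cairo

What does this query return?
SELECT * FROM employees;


SELECT * returns all 3 rows with all columns

3 rows:
1, Dave, Sales, 110000, Tokyo
2, Jack, Engineering, 90000, Lagos
3, Karen, Research, 110000, Cairo


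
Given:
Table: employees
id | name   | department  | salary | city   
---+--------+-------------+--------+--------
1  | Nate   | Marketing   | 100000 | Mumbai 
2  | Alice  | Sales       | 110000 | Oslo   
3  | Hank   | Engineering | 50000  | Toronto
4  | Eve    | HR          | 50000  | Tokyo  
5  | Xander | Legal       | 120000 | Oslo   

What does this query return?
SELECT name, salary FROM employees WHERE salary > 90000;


Filtering: salary > 90000
Matching: 3 rows

3 rows:
Nate, 100000
Alice, 110000
Xander, 120000


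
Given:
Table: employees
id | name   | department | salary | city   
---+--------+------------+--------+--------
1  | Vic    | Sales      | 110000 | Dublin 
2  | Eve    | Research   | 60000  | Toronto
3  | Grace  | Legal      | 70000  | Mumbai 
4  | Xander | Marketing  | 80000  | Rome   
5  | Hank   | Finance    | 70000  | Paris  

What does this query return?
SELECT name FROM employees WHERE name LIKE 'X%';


LIKE 'X%' matches names starting with 'X'
Matching: 1

1 rows:
Xander


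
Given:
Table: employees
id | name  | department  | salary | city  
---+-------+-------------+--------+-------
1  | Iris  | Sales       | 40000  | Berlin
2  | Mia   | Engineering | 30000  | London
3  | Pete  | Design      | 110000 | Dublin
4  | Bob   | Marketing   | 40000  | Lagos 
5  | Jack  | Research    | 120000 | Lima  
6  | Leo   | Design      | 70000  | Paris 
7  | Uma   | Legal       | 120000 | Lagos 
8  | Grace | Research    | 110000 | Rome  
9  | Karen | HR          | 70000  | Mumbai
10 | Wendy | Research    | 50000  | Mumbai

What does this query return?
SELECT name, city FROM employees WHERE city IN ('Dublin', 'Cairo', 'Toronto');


Filtering: city IN ('Dublin', 'Cairo', 'Toronto')
Matching: 1 rows

1 rows:
Pete, Dublin


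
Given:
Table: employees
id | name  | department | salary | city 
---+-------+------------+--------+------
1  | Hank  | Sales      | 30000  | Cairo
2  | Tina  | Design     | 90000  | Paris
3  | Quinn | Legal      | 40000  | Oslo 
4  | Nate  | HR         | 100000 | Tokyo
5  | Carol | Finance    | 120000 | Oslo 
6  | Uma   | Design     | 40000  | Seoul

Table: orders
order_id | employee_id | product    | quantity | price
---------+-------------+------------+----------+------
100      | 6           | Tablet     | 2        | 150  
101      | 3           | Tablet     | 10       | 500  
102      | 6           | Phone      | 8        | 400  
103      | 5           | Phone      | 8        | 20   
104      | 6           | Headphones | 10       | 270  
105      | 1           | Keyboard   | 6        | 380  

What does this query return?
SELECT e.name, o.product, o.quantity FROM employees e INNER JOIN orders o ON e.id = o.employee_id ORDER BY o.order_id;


Joining employees.id = orders.employee_id:
  employee Uma (id=6) -> order Tablet
  employee Quinn (id=3) -> order Tablet
  employee Uma (id=6) -> order Phone
  employee Carol (id=5) -> order Phone
  employee Uma (id=6) -> order Headphones
  employee Hank (id=1) -> order Keyboard


6 rows:
Uma, Tablet, 2
Quinn, Tablet, 10
Uma, Phone, 8
Carol, Phone, 8
Uma, Headphones, 10
Hank, Keyboard, 6
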